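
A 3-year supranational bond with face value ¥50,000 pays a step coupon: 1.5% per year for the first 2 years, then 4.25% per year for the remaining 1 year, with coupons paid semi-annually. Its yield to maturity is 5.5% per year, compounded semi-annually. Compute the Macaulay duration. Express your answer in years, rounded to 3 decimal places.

Periodic yield y = 0.0275. Discount each cash flow and weight by its period:
  t   CF        PV=CF/(1+0.0275)^t    t·PV
  1       375.00       364.9635       364.9635
  2       375.00       355.1956       710.3912
  3       375.00       345.6892     1,037.0675
  4       375.00       336.4372     1,345.7486
  5     1,062.50       927.7261     4,638.6306
  6    51,062.50    43,392.1422   260,352.8529
  Σ                 45,722.1537   268,449.6544
Price P = Σ PV = 45,722.1537.
Macaulay duration = Σ(t·PV) / P = 268,449.6544 / 45,722.1537 = 5.87133 half-year periods.
In years: 5.87133 / 2 = 2.93566 years.

2.936 years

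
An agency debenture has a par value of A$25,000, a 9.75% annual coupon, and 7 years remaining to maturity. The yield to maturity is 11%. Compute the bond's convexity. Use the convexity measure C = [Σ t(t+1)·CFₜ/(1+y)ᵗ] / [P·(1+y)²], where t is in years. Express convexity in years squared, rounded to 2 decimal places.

31.32

With y = 0.11:
  t   CF        PV=CF/(1+0.11)^t    t·PV        t(t+1)·PV
  1     2,437.50     2,195.9459     2,195.9459       4,391.8919
  2     2,437.50     1,978.3297     3,956.6594      11,869.9781
  3     2,437.50     1,782.2790     5,346.8370      21,387.3479
  4     2,437.50     1,605.6567     6,422.6270      32,113.1350
  5     2,437.50     1,446.5376     7,232.6881      43,396.1284
  6     2,437.50     1,303.1870     7,819.1222      54,733.8556
  7    27,437.50    13,215.5026    92,508.5185     740,068.1483
  Σ                 23,527.4387   125,482.3981     907,960.4852
P = 23,527.4387.
Convexity = Σ t(t+1)·PV / [P·(1+y)²] = 907,960.4852 / (23,527.4387 × 1.232100) = 31.32177.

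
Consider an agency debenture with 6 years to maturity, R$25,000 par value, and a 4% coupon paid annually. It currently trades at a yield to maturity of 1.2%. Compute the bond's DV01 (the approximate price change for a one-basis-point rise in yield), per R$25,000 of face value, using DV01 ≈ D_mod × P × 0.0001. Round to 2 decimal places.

Periodic yield y = 0.012.
  t   CF        PV=CF/(1+0.012)^t    t·PV
  1     1,000.00       988.1423       988.1423
  2     1,000.00       976.4252     1,952.8504
  3     1,000.00       964.8470     2,894.5411
  4     1,000.00       953.4062     3,813.6246
  5     1,000.00       942.1009     4,710.5047
  6    26,000.00    24,204.1744   145,225.0462
  Σ                 29,029.0960   159,584.7093
P = 29,029.0960; D_Mac = 5.49741 yrs; D_mod = 5.43222 yrs.
DV01 ≈ 5.43222 × 29,029.0960 × 0.0001 = 15.769240.

R$15.77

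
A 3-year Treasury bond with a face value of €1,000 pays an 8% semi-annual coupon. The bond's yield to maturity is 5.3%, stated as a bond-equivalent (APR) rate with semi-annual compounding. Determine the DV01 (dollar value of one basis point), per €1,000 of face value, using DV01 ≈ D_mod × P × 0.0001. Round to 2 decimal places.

€0.29

Periodic yield y = 0.0265.
  t   CF        PV=CF/(1+0.0265)^t    t·PV
  1        40.00        38.9674        38.9674
  2        40.00        37.9614        75.9228
  3        40.00        36.9814       110.9441
  4        40.00        36.0267       144.1067
  5        40.00        35.0966       175.4831
  6     1,040.00       888.9547     5,333.7280
  Σ                  1,073.9881     5,879.1521
P = 1,073.9881; D_Mac = 5.47413 half-year periods = 2.73707 yrs; D_mod = 2.66641 yrs.
DV01 ≈ 2.66641 × 1,073.9881 × 0.0001 = 0.286369.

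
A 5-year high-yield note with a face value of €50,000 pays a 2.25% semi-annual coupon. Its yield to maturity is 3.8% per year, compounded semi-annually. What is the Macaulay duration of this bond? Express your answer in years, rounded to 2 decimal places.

Periodic yield y = 0.019. Discount each cash flow and weight by its period:
  t   CF        PV=CF/(1+0.019)^t    t·PV
  1       562.50       552.0118       552.0118
  2       562.50       541.7191     1,083.4382
  3       562.50       531.6184     1,594.8551
  4       562.50       521.7060     2,086.8238
  5       562.50       511.9784     2,559.8918
  6       562.50       502.4322     3,014.5929
  7       562.50       493.0639     3,451.4476
  8       562.50       483.8704     3,870.9632
  9       562.50       474.8483     4,273.6345
  10   50,562.50    41,887.7178   418,877.1779
  Σ                 46,500.9661   441,364.8368
Price P = Σ PV = 46,500.9661.
Macaulay duration = Σ(t·PV) / P = 441,364.8368 / 46,500.9661 = 9.49152 half-year periods.
In years: 9.49152 / 2 = 4.74576 years.

4.75 years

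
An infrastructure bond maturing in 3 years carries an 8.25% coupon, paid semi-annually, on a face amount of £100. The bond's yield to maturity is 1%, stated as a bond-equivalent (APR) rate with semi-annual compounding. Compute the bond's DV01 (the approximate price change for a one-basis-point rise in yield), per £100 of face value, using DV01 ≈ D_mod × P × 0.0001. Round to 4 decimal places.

Periodic yield y = 0.005.
  t   CF        PV=CF/(1+0.005)^t    t·PV
  1        4.125         4.1045         4.1045
  2        4.125         4.0841         8.1681
  3        4.125         4.0637        12.1912
  4        4.125         4.0435        16.1741
  5        4.125         4.0234        20.1170
  6      104.125       101.0552       606.3312
  Σ                    121.3744       667.0861
P = 121.3744; D_Mac = 5.49610 half-year periods = 2.74805 yrs; D_mod = 2.73438 yrs.
DV01 ≈ 2.73438 × 121.3744 × 0.0001 = 0.033188.

£0.0332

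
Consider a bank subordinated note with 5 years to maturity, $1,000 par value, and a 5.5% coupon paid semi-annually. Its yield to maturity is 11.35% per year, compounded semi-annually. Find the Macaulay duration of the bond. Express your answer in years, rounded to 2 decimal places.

4.35 years

Periodic yield y = 0.05675. Discount each cash flow and weight by its period:
  t   CF        PV=CF/(1+0.05675)^t    t·PV
  1        27.50        26.0232        26.0232
  2        27.50        24.6257        49.2514
  3        27.50        23.3032        69.9097
  4        27.50        22.0518        88.2071
  5        27.50        20.8675       104.3377
  6        27.50        19.7469       118.4815
  7        27.50        18.6865       130.8052
  8        27.50        17.6829       141.4636
  9        27.50        16.7333       150.6000
  10    1,027.50       591.6424     5,916.4237
  Σ                    781.3634     6,795.5029
Price P = Σ PV = 781.3634.
Macaulay duration = Σ(t·PV) / P = 6,795.5029 / 781.3634 = 8.69698 half-year periods.
In years: 8.69698 / 2 = 4.34849 years.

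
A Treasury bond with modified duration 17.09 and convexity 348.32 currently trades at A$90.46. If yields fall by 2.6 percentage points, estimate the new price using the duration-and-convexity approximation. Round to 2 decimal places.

A$141.31

Duration effect: -D_mod·Δy = -17.09 × (-0.026) = +0.444340
Convexity effect: ½·C·(Δy)² = 0.5 × 348.32 × (-0.026)² = +0.11773216
ΔP/P ≈ +0.444340 + 0.11773216 = +0.56207216
New price ≈ 90.46 × (1 + 0.56207216) = 141.3050475936.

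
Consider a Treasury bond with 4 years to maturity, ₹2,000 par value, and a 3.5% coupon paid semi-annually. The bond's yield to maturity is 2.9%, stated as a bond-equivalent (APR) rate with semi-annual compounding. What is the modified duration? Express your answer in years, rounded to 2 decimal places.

3.72 years

Periodic yield y = 0.0145. First find Macaulay duration:
  t   CF        PV=CF/(1+0.0145)^t    t·PV
  1        35.00        34.4998        34.4998
  2        35.00        34.0067        68.0133
  3        35.00        33.5206       100.5618
  4        35.00        33.0415       132.1660
  5        35.00        32.5693       162.8463
  6        35.00        32.1037       192.6225
  7        35.00        31.6449       221.5143
  8     2,035.00     1,813.6271    14,509.0170
  Σ                  2,045.0135    15,421.2409
P = 2,045.0135; Macaulay duration = 15,421.2409 / 2,045.0135 = 7.54090 half-year periods = 3.77045 years.
Modified duration = D_Mac / (1 + y) = 3.77045 / 1.0145 = 3.71656 years.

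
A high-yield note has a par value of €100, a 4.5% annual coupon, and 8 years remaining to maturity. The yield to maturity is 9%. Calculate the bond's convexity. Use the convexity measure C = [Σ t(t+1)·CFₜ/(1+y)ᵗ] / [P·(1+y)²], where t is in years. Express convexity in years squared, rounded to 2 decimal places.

47.64

With y = 0.09:
  t   CF        PV=CF/(1+0.09)^t    t·PV        t(t+1)·PV
  1         4.50         4.1284         4.1284           8.2569
  2         4.50         3.7876         7.5751          22.7254
  3         4.50         3.4748        10.4245          41.6979
  4         4.50         3.1879        12.7517          63.7583
  5         4.50         2.9247        14.6235          87.7407
  6         4.50         2.6832        16.0992         112.6945
  7         4.50         2.4617        17.2316         137.8526
  8       104.50        52.4450       419.5602       3,776.0419
  Σ                     75.0933       502.3942       4,250.7682
P = 75.0933.
Convexity = Σ t(t+1)·PV / [P·(1+y)²] = 4,250.7682 / (75.0933 × 1.188100) = 47.64454.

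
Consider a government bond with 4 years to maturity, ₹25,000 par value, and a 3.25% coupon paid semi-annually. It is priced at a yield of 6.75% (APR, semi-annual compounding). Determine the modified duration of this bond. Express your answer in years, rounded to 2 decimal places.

Periodic yield y = 0.03375. First find Macaulay duration:
  t   CF        PV=CF/(1+0.03375)^t    t·PV
  1       406.25       392.9867       392.9867
  2       406.25       380.1564       760.3128
  3       406.25       367.7450     1,103.2351
  4       406.25       355.7388     1,422.9554
  5       406.25       344.1246     1,720.6232
  6       406.25       332.8896     1,997.3377
  7       406.25       322.0214     2,254.1497
  8    25,406.25    19,481.2306   155,849.8447
  Σ                 21,976.8932   165,501.4452
P = 21,976.8932; Macaulay duration = 165,501.4452 / 21,976.8932 = 7.53070 half-year periods = 3.76535 years.
Modified duration = D_Mac / (1 + y) = 3.76535 / 1.03375 = 3.64242 years.

3.64 years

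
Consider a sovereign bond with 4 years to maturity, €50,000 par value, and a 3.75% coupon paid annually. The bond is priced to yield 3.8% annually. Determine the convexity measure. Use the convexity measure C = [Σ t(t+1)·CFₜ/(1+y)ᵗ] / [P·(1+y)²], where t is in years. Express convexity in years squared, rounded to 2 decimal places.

With y = 0.038:
  t   CF        PV=CF/(1+0.038)^t    t·PV        t(t+1)·PV
  1     1,875.00     1,806.3584     1,806.3584       3,612.7168
  2     1,875.00     1,740.2297     3,480.4593      10,441.3779
  3     1,875.00     1,676.5218     5,029.5655      20,118.2619
  4    51,875.00    44,685.7134   178,742.8536     893,714.2678
  Σ                 49,908.8233   189,059.2367     927,886.6244
P = 49,908.8233.
Convexity = Σ t(t+1)·PV / [P·(1+y)²] = 927,886.6244 / (49,908.8233 × 1.077444) = 17.25531.

17.26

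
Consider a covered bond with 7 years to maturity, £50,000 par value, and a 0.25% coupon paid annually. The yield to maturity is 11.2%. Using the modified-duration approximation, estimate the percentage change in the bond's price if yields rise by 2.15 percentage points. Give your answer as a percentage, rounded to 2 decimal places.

Periodic yield y = 0.112. Modified duration first:
  t   CF        PV=CF/(1+0.112)^t    t·PV
  1       125.00       112.4101       112.4101
  2       125.00       101.0882       202.1764
  3       125.00        90.9066       272.7199
  4       125.00        81.7506       327.0023
  5       125.00        73.5167       367.5836
  6       125.00        66.1122       396.6729
  7    50,125.00    23,840.8028   166,885.6194
  Σ                 24,366.5871   168,564.1846
P = 24,366.5871; D_Mac = 6.91784 yrs; D_mod = 6.91784/(1+0.112) = 6.22108 yrs.
ΔP/P ≈ -D_mod · Δy = -6.22108 × (+0.0215) = -0.133753 = -13.3753%.

-13.38%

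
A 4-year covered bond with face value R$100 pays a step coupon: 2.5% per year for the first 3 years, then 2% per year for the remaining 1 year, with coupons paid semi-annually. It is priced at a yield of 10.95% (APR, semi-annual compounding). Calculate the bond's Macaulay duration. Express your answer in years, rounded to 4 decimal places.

3.7957 years

Periodic yield y = 0.05475. Discount each cash flow and weight by its period:
  t   CF        PV=CF/(1+0.05475)^t    t·PV
  1         1.25         1.1851         1.1851
  2         1.25         1.1236         2.2472
  3         1.25         1.0653         3.1958
  4         1.25         1.0100         4.0399
  5         1.25         0.9576         4.7878
  6         1.25         0.9078         5.4471
  7         1.00         0.6886         4.8200
  8       101.00        65.9364       527.4910
  Σ                     72.8743       553.2140
Price P = Σ PV = 72.8743.
Macaulay duration = Σ(t·PV) / P = 553.2140 / 72.8743 = 7.59134 half-year periods.
In years: 7.59134 / 2 = 3.79567 years.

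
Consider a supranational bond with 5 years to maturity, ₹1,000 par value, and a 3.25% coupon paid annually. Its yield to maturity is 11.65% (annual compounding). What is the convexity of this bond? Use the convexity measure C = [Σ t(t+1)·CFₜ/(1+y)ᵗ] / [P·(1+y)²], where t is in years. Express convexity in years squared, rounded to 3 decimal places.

21.675

With y = 0.1165:
  t   CF        PV=CF/(1+0.1165)^t    t·PV        t(t+1)·PV
  1        32.50        29.1088        29.1088          58.2176
  2        32.50        26.0715        52.1430         156.4290
  3        32.50        23.3511        70.0533         280.2131
  4        32.50        20.9145        83.6582         418.2909
  5     1,032.50       595.1089     2,975.5443      17,853.2661
  Σ                    694.5548     3,210.5076      18,766.4167
P = 694.5548.
Convexity = Σ t(t+1)·PV / [P·(1+y)²] = 18,766.4167 / (694.5548 × 1.246572) = 21.67491.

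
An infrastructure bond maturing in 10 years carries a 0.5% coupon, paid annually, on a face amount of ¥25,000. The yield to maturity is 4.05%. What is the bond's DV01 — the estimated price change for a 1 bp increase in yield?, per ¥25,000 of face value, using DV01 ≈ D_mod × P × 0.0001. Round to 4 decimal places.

¥16.6567

Periodic yield y = 0.0405.
  t   CF        PV=CF/(1+0.0405)^t    t·PV
  1       125.00       120.1346       120.1346
  2       125.00       115.4585       230.9170
  3       125.00       110.9644       332.8933
  4       125.00       106.6453       426.5812
  5       125.00       102.4943       512.4714
  6       125.00        98.5048       591.0290
  7       125.00        94.6707       662.6946
  8       125.00        90.9857       727.8859
  9       125.00        87.4442       786.9982
  10   25,125.00    16,892.1615   168,921.6150
  Σ                 17,819.4640   173,313.2201
P = 17,819.4640; D_Mac = 9.72606 yrs; D_mod = 9.34749 yrs.
DV01 ≈ 9.34749 × 17,819.4640 × 0.0001 = 16.656725.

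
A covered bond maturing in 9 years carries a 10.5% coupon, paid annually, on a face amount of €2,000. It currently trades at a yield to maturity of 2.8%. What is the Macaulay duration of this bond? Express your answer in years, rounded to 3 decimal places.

Periodic yield y = 0.028. Discount each cash flow and weight by its year:
  t   CF        PV=CF/(1+0.028)^t    t·PV
  1       210.00       204.2802       204.2802
  2       210.00       198.7161       397.4322
  3       210.00       193.3036       579.9108
  4       210.00       188.0385       752.1541
  5       210.00       182.9169       914.5843
  6       210.00       177.9347     1,067.6081
  7       210.00       173.0882     1,211.6175
  8       210.00       168.3737     1,346.9900
  9     2,210.00     1,723.6705    15,513.0342
  Σ                  3,210.3224    21,987.6113
Price P = Σ PV = 3,210.3224.
Macaulay duration = Σ(t·PV) / P = 21,987.6113 / 3,210.3224 = 6.84904 years.

6.849 years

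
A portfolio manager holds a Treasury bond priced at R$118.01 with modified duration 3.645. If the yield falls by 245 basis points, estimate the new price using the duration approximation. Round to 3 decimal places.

R$128.549

Duration approximation: ΔP/P ≈ -D_mod · Δy = -3.645 × (-0.0245) = +0.0893025.
New price ≈ 118.01 × (1 + 0.0893025) = 128.548588025.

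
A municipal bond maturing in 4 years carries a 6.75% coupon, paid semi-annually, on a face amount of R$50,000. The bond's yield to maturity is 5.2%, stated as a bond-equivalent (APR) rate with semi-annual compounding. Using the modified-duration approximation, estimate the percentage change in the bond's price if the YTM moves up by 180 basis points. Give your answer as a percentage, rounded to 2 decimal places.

Periodic yield y = 0.026. Modified duration first:
  t   CF        PV=CF/(1+0.026)^t    t·PV
  1     1,687.50     1,644.7368     1,644.7368
  2     1,687.50     1,603.0574     3,206.1147
  3     1,687.50     1,562.4341     4,687.3022
  4     1,687.50     1,522.8402     6,091.3609
  5     1,687.50     1,484.2497     7,421.2486
  6     1,687.50     1,446.6372     8,679.8230
  7     1,687.50     1,409.9777     9,869.8442
  8    51,687.50    42,092.6861   336,741.4888
  Σ                 52,766.6192   378,341.9192
P = 52,766.6192; D_Mac = 7.17010 half-year periods = 3.58505 yrs; D_mod = 3.58505/(1+0.026) = 3.49420 yrs.
ΔP/P ≈ -D_mod · Δy = -3.49420 × (+0.018) = -0.062896 = -6.2896%.

-6.29%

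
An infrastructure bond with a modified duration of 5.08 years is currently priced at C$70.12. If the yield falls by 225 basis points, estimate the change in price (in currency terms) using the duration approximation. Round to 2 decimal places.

+C$8.01

Duration approximation: ΔP/P ≈ -D_mod · Δy = -5.08 × (-0.0225) = +0.114300.
ΔP ≈ 70.12 × (+0.114300) = +8.014716.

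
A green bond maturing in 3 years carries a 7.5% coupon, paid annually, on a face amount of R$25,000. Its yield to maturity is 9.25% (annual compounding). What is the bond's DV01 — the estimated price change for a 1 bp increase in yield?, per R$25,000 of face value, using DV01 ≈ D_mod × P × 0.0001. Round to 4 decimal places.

R$6.1043

Periodic yield y = 0.0925.
  t   CF        PV=CF/(1+0.0925)^t    t·PV
  1     1,875.00     1,716.2471     1,716.2471
  2     1,875.00     1,570.9356     3,141.8712
  3    26,875.00    20,610.2916    61,830.8748
  Σ                 23,897.4743    66,688.9931
P = 23,897.4743; D_Mac = 2.79063 yrs; D_mod = 2.55435 yrs.
DV01 ≈ 2.55435 × 23,897.4743 × 0.0001 = 6.104256.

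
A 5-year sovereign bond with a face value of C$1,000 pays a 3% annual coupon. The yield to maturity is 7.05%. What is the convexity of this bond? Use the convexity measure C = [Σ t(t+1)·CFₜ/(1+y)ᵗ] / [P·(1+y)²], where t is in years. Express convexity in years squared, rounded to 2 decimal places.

24.00

With y = 0.0705:
  t   CF        PV=CF/(1+0.0705)^t    t·PV        t(t+1)·PV
  1        30.00        28.0243        28.0243          56.0486
  2        30.00        26.1787        52.3574         157.0721
  3        30.00        24.4546        73.3639         293.4557
  4        30.00        22.8441        91.3765         456.8825
  5     1,030.00       732.6623     3,663.3117      21,979.8701
  Σ                    834.1641     3,908.4338      22,943.3290
P = 834.1641.
Convexity = Σ t(t+1)·PV / [P·(1+y)²] = 22,943.3290 / (834.1641 × 1.145970) = 24.00113.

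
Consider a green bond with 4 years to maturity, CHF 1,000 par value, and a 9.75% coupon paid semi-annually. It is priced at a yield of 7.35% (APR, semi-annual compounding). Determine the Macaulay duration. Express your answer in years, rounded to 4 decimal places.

3.4328 years

Periodic yield y = 0.03675. Discount each cash flow and weight by its period:
  t   CF        PV=CF/(1+0.03675)^t    t·PV
  1        48.75        47.0219        47.0219
  2        48.75        45.3551        90.7103
  3        48.75        43.7474       131.2423
  4        48.75        42.1967       168.7868
  5        48.75        40.7009       203.5047
  6        48.75        39.2582       235.5492
  7        48.75        37.8666       265.0662
  8     1,048.75       785.7414     6,285.9310
  Σ                  1,081.8883     7,427.8123
Price P = Σ PV = 1,081.8883.
Macaulay duration = Σ(t·PV) / P = 7,427.8123 / 1,081.8883 = 6.86560 half-year periods.
In years: 6.86560 / 2 = 3.43280 years.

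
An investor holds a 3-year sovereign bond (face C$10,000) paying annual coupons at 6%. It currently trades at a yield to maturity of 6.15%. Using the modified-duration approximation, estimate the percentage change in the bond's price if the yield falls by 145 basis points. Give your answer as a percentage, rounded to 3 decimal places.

Periodic yield y = 0.0615. Modified duration first:
  t   CF        PV=CF/(1+0.0615)^t    t·PV
  1       600.00       565.2379       565.2379
  2       600.00       532.4898     1,064.9795
  3    10,600.00     8,862.2882    26,586.8646
  Σ                  9,960.0158    28,217.0820
P = 9,960.0158; D_Mac = 2.83304 yrs; D_mod = 2.83304/(1+0.0615) = 2.66890 yrs.
ΔP/P ≈ -D_mod · Δy = -2.66890 × (-0.0145) = +0.038699 = +3.8699%.

+3.870%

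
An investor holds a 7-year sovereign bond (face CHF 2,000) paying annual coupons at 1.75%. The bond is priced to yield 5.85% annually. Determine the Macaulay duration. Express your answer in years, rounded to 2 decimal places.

Periodic yield y = 0.0585. Discount each cash flow and weight by its year:
  t   CF        PV=CF/(1+0.0585)^t    t·PV
  1        35.00        33.0657        33.0657
  2        35.00        31.2382        62.4764
  3        35.00        29.5118        88.5354
  4        35.00        27.8808       111.5230
  5        35.00        26.3399       131.6994
  6        35.00        24.8842       149.3049
  7     2,035.00     1,366.8737     9,568.1157
  Σ                  1,539.7941    10,144.7205
Price P = Σ PV = 1,539.7941.
Macaulay duration = Σ(t·PV) / P = 10,144.7205 / 1,539.7941 = 6.58836 years.

6.59 years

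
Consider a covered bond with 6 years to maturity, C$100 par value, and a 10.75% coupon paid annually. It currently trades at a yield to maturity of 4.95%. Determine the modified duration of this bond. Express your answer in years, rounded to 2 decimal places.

4.66 years

Periodic yield y = 0.0495. First find Macaulay duration:
  t   CF        PV=CF/(1+0.0495)^t    t·PV
  1        10.75        10.2430        10.2430
  2        10.75         9.7599        19.5197
  3        10.75         9.2995        27.8986
  4        10.75         8.8609        35.4437
  5        10.75         8.4430        42.2149
  6       110.75        82.8799       497.2792
  Σ                    129.4861       632.5991
P = 129.4861; Macaulay duration = 632.5991 / 129.4861 = 4.88546 years.
Modified duration = D_Mac / (1 + y) = 4.88546 / 1.0495 = 4.65503 years.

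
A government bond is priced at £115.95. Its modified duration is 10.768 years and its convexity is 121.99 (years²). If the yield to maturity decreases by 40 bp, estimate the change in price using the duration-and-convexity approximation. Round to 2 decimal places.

Duration effect: -D_mod·Δy = -10.768 × (-0.004) = +0.043072
Convexity effect: ½·C·(Δy)² = 0.5 × 121.99 × (-0.004)² = +0.00097592
ΔP/P ≈ +0.043072 + 0.00097592 = +0.04404792
ΔP ≈ 115.95 × (+0.04404792) = +5.107356324.

+£5.11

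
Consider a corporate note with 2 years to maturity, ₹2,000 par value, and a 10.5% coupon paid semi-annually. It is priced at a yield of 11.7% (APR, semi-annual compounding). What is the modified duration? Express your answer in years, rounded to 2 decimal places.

Periodic yield y = 0.0585. First find Macaulay duration:
  t   CF        PV=CF/(1+0.0585)^t    t·PV
  1       105.00        99.1970        99.1970
  2       105.00        93.7147       187.4293
  3       105.00        88.5354       265.6061
  4     2,105.00     1,676.8285     6,707.3141
  Σ                  1,958.2755     7,259.5464
P = 1,958.2755; Macaulay duration = 7,259.5464 / 1,958.2755 = 3.70711 half-year periods = 1.85356 years.
Modified duration = D_Mac / (1 + y) = 1.85356 / 1.0585 = 1.75112 years.

1.75 years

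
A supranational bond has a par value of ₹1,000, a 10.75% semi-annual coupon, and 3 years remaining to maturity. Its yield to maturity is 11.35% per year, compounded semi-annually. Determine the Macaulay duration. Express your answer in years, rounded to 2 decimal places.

Periodic yield y = 0.05675. Discount each cash flow and weight by its period:
  t   CF        PV=CF/(1+0.05675)^t    t·PV
  1        53.75        50.8635        50.8635
  2        53.75        48.1320        96.2640
  3        53.75        45.5472       136.6416
  4        53.75        43.1012       172.4048
  5        53.75        40.7866       203.9329
  6     1,053.75       756.6657     4,539.9942
  Σ                    985.0962     5,200.1010
Price P = Σ PV = 985.0962.
Macaulay duration = Σ(t·PV) / P = 5,200.1010 / 985.0962 = 5.27877 half-year periods.
In years: 5.27877 / 2 = 2.63939 years.

2.64 years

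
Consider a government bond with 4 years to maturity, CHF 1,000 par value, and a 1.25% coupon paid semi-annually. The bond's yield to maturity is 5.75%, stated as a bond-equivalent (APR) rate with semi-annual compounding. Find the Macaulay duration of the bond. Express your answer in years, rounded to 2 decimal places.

Periodic yield y = 0.02875. Discount each cash flow and weight by its period:
  t   CF        PV=CF/(1+0.02875)^t    t·PV
  1         6.25         6.0753         6.0753
  2         6.25         5.9055        11.8111
  3         6.25         5.7405        17.2215
  4         6.25         5.5801        22.3203
  5         6.25         5.4241        27.1207
  6         6.25         5.2726        31.6353
  7         6.25         5.1252        35.8764
  8     1,006.25       802.0974     6,416.7792
  Σ                    841.2208     6,568.8399
Price P = Σ PV = 841.2208.
Macaulay duration = Σ(t·PV) / P = 6,568.8399 / 841.2208 = 7.80870 half-year periods.
In years: 7.80870 / 2 = 3.90435 years.

3.90 years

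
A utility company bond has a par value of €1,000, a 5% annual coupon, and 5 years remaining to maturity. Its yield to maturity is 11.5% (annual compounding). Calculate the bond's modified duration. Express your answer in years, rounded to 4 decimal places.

4.0087 years

Periodic yield y = 0.115. First find Macaulay duration:
  t   CF        PV=CF/(1+0.115)^t    t·PV
  1        50.00        44.8430        44.8430
  2        50.00        40.2180        80.4360
  3        50.00        36.0699       108.2098
  4        50.00        32.3497       129.3989
  5     1,050.00       609.2772     3,046.3862
  Σ                    762.7579     3,409.2740
P = 762.7579; Macaulay duration = 3,409.2740 / 762.7579 = 4.46967 years.
Modified duration = D_Mac / (1 + y) = 4.46967 / 1.115 = 4.00867 years.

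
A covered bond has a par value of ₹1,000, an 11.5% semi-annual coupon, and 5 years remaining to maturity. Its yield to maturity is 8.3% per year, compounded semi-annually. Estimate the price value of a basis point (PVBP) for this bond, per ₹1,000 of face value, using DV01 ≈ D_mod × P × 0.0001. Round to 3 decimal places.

₹0.434

Periodic yield y = 0.0415.
  t   CF        PV=CF/(1+0.0415)^t    t·PV
  1        57.50        55.2088        55.2088
  2        57.50        53.0090       106.0179
  3        57.50        50.8967       152.6902
  4        57.50        48.8687       195.4748
  5        57.50        46.9215       234.6073
  6        57.50        45.0518       270.3108
  7        57.50        43.2567       302.7966
  8        57.50        41.5330       332.2643
  9        57.50        39.8781       358.9028
  10    1,057.50       704.1864     7,041.8640
  Σ                  1,128.8107     9,050.1376
P = 1,128.8107; D_Mac = 8.01741 half-year periods = 4.00870 yrs; D_mod = 3.84897 yrs.
DV01 ≈ 3.84897 × 1,128.8107 × 0.0001 = 0.434476.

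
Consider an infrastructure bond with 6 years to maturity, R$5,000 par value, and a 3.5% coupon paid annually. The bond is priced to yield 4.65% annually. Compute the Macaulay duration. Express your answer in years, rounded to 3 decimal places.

Periodic yield y = 0.0465. Discount each cash flow and weight by its year:
  t   CF        PV=CF/(1+0.0465)^t    t·PV
  1       175.00       167.2241       167.2241
  2       175.00       159.7937       319.5873
  3       175.00       152.6934       458.0803
  4       175.00       145.9087       583.6347
  5       175.00       139.4254       697.1270
  6     5,175.00     3,939.8071    23,638.8426
  Σ                  4,704.8524    25,864.4960
Price P = Σ PV = 4,704.8524.
Macaulay duration = Σ(t·PV) / P = 25,864.4960 / 4,704.8524 = 5.49741 years.

5.497 years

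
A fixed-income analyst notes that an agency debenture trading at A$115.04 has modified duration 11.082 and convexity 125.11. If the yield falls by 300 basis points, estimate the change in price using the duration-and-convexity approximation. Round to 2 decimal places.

Duration effect: -D_mod·Δy = -11.082 × (-0.03) = +0.332460
Convexity effect: ½·C·(Δy)² = 0.5 × 125.11 × (-0.03)² = +0.0562995
ΔP/P ≈ +0.332460 + 0.0562995 = +0.3887595
ΔP ≈ 115.04 × (+0.3887595) = +44.72289288.

+A$44.72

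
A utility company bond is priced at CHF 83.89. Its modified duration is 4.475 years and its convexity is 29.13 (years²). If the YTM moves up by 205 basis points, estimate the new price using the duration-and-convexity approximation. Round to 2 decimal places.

Duration effect: -D_mod·Δy = -4.475 × (+0.0205) = -0.0917375
Convexity effect: ½·C·(Δy)² = 0.5 × 29.13 × (0.0205)² = +0.00612094125
ΔP/P ≈ -0.0917375 + 0.00612094125 = -0.08561655875
New price ≈ 83.89 × (1 - 0.08561655875) = 76.7076268864625.

CHF 76.71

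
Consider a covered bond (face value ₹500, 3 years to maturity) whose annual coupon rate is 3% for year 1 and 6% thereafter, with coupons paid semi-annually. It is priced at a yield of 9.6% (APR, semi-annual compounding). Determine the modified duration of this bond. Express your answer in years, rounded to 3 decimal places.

Periodic yield y = 0.048. First find Macaulay duration:
  t   CF        PV=CF/(1+0.048)^t    t·PV
  1         7.50         7.1565         7.1565
  2         7.50         6.8287        13.6574
  3        15.00        13.0319        39.0957
  4        15.00        12.4350        49.7400
  5        15.00        11.8655        59.3273
  6       515.00       388.7224     2,332.3342
  Σ                    440.0399     2,501.3112
P = 440.0399; Macaulay duration = 2,501.3112 / 440.0399 = 5.68428 half-year periods = 2.84214 years.
Modified duration = D_Mac / (1 + y) = 2.84214 / 1.048 = 2.71197 years.

2.712 years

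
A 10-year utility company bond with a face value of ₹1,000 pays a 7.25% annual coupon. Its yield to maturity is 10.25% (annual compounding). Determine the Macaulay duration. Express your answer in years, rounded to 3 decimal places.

7.147 years

Periodic yield y = 0.1025. Discount each cash flow and weight by its year:
  t   CF        PV=CF/(1+0.1025)^t    t·PV
  1        72.50        65.7596        65.7596
  2        72.50        59.6459       119.2919
  3        72.50        54.1006       162.3018
  4        72.50        49.0709       196.2834
  5        72.50        44.5087       222.5436
  6        72.50        40.3707       242.2243
  7        72.50        36.6174       256.3220
  8        72.50        33.2131       265.7047
  9        72.50        30.1252       271.1272
  10    1,072.50       404.2140     4,042.1397
  Σ                    817.6262     5,843.6982
Price P = Σ PV = 817.6262.
Macaulay duration = Σ(t·PV) / P = 5,843.6982 / 817.6262 = 7.14715 years.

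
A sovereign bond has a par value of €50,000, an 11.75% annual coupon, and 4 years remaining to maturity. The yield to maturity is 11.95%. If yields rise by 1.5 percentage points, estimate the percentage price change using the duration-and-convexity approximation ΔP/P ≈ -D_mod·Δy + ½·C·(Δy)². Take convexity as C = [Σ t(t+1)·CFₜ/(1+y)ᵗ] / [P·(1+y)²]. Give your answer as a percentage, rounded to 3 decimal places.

-4.425%

With y = 0.1195:
  t   CF        PV=CF/(1+0.1195)^t    t·PV        t(t+1)·PV
  1     5,875.00     5,247.8785     5,247.8785      10,495.7570
  2     5,875.00     4,687.6985     9,375.3971      28,126.1912
  3     5,875.00     4,187.3145    12,561.9434      50,247.7736
  4    55,875.00    35,573.0534   142,292.2137     711,461.0683
  Σ                 49,695.9449   169,477.4327     800,330.7901
P = 49,695.9449; D_Mac = 3.41029 yrs; D_mod = 3.04626 yrs; C = 12.84992.
Duration effect: -3.04626 × (+0.015) = -0.045694
Convexity effect: 0.5 × 12.84992 × (0.015)² = +0.0014456
ΔP/P ≈ -0.045694 + 0.0014456 = -0.044248 = -4.4248%.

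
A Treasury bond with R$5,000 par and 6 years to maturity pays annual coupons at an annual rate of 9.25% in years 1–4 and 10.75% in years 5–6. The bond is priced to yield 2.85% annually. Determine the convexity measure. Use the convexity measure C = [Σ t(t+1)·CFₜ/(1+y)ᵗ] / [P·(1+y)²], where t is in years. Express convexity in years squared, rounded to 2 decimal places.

31.29

With y = 0.0285:
  t   CF        PV=CF/(1+0.0285)^t    t·PV        t(t+1)·PV
  1       462.50       449.6840       449.6840         899.3680
  2       462.50       437.2231       874.4463       2,623.3389
  3       462.50       425.1076     1,275.3227       5,101.2910
  4       462.50       413.3277     1,653.3110       8,266.5548
  5       537.50       467.0431     2,335.2157      14,011.2939
  6     5,537.50     4,678.2989    28,069.7932     196,488.5526
  Σ                  6,870.6845    34,657.7729     227,390.3991
P = 6,870.6845.
Convexity = Σ t(t+1)·PV / [P·(1+y)²] = 227,390.3991 / (6,870.6845 × 1.057812) = 31.28697.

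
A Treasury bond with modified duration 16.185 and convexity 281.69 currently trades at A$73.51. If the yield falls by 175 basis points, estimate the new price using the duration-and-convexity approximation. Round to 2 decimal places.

A$97.50

Duration effect: -D_mod·Δy = -16.185 × (-0.0175) = +0.2832375
Convexity effect: ½·C·(Δy)² = 0.5 × 281.69 × (-0.0175)² = +0.04313378125
ΔP/P ≈ +0.2832375 + 0.04313378125 = +0.32637128125
New price ≈ 73.51 × (1 + 0.32637128125) = 97.5015528846875.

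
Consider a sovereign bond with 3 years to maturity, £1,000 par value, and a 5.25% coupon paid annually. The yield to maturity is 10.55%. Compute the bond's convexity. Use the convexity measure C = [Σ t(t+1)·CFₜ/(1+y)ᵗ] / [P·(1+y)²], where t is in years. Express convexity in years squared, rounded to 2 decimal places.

9.13

With y = 0.1055:
  t   CF        PV=CF/(1+0.1055)^t    t·PV        t(t+1)·PV
  1        52.50        47.4898        47.4898          94.9796
  2        52.50        42.9578        85.9156         257.7467
  3     1,052.50       779.0151     2,337.0452       9,348.1809
  Σ                    869.4627     2,470.4506       9,700.9073
P = 869.4627.
Convexity = Σ t(t+1)·PV / [P·(1+y)²] = 9,700.9073 / (869.4627 × 1.222130) = 9.12944.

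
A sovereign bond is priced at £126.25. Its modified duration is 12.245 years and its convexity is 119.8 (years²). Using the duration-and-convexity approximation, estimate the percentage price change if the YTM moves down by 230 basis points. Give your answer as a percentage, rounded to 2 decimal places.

Duration effect: -D_mod·Δy = -12.245 × (-0.023) = +0.281635
Convexity effect: ½·C·(Δy)² = 0.5 × 119.8 × (-0.023)² = +0.0316871
ΔP/P ≈ +0.281635 + 0.0316871 = +0.3133221
= +31.33221%.

+31.33%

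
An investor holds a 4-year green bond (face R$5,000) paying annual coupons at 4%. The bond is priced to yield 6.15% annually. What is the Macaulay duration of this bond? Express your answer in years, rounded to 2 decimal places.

3.77 years

Periodic yield y = 0.0615. Discount each cash flow and weight by its year:
  t   CF        PV=CF/(1+0.0615)^t    t·PV
  1       200.00       188.4126       188.4126
  2       200.00       177.4966       354.9932
  3       200.00       167.2130       501.6390
  4     5,200.00     4,095.6548    16,382.6194
  Σ                  4,628.7770    17,427.6641
Price P = Σ PV = 4,628.7770.
Macaulay duration = Σ(t·PV) / P = 17,427.6641 / 4,628.7770 = 3.76507 years.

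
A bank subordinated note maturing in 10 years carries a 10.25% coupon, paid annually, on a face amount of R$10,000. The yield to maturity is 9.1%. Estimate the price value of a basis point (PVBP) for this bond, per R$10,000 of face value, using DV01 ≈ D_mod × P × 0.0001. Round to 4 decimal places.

Periodic yield y = 0.091.
  t   CF        PV=CF/(1+0.091)^t    t·PV
  1     1,025.00       939.5050       939.5050
  2     1,025.00       861.1412     1,722.2824
  3     1,025.00       789.3137     2,367.9410
  4     1,025.00       723.4772     2,893.9089
  5     1,025.00       663.1322     3,315.6610
  6     1,025.00       607.8205     3,646.9232
  7     1,025.00       557.1224     3,899.8567
  8     1,025.00       510.6530     4,085.2237
  9     1,025.00       468.0595     4,212.5359
  10   11,025.00     4,614.5684    46,145.6845
  Σ                 10,734.7932    73,229.5223
P = 10,734.7932; D_Mac = 6.82170 yrs; D_mod = 6.25270 yrs.
DV01 ≈ 6.25270 × 10,734.7932 × 0.0001 = 6.712147.

R$6.7121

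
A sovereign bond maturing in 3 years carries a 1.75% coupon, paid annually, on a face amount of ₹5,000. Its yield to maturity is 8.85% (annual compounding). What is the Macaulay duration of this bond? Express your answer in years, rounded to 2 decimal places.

Periodic yield y = 0.0885. Discount each cash flow and weight by its year:
  t   CF        PV=CF/(1+0.0885)^t    t·PV
  1        87.50        80.3859        80.3859
  2        87.50        73.8501       147.7002
  3     5,087.50     3,944.7467    11,834.2401
  Σ                  4,098.9827    12,062.3262
Price P = Σ PV = 4,098.9827.
Macaulay duration = Σ(t·PV) / P = 12,062.3262 / 4,098.9827 = 2.94276 years.

2.94 years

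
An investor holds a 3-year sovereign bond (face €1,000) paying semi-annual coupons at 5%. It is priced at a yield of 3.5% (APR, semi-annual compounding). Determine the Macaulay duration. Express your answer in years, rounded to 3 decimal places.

2.827 years

Periodic yield y = 0.0175. Discount each cash flow and weight by its period:
  t   CF        PV=CF/(1+0.0175)^t    t·PV
  1        25.00        24.5700        24.5700
  2        25.00        24.1474        48.2949
  3        25.00        23.7321        71.1964
  4        25.00        23.3240        93.2959
  5        25.00        22.9228       114.6141
  6     1,025.00       923.6711     5,542.0266
  Σ                  1,042.3675     5,893.9979
Price P = Σ PV = 1,042.3675.
Macaulay duration = Σ(t·PV) / P = 5,893.9979 / 1,042.3675 = 5.65443 half-year periods.
In years: 5.65443 / 2 = 2.82722 years.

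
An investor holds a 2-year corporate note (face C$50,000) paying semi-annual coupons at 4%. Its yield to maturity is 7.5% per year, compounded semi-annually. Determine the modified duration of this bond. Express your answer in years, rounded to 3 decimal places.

1.870 years

Periodic yield y = 0.0375. First find Macaulay duration:
  t   CF        PV=CF/(1+0.0375)^t    t·PV
  1     1,000.00       963.8554       963.8554
  2     1,000.00       929.0173     1,858.0345
  3     1,000.00       895.4383     2,686.3150
  4    51,000.00    44,016.7279   176,066.9114
  Σ                 46,805.0389   181,575.1164
P = 46,805.0389; Macaulay duration = 181,575.1164 / 46,805.0389 = 3.87939 half-year periods = 1.93970 years.
Modified duration = D_Mac / (1 + y) = 1.93970 / 1.0375 = 1.86959 years.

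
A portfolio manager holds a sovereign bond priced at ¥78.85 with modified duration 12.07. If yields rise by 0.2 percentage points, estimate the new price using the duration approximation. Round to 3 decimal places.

¥76.947

Duration approximation: ΔP/P ≈ -D_mod · Δy = -12.07 × (+0.002) = -0.024140.
New price ≈ 78.85 × (1 - 0.024140) = 76.946561.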